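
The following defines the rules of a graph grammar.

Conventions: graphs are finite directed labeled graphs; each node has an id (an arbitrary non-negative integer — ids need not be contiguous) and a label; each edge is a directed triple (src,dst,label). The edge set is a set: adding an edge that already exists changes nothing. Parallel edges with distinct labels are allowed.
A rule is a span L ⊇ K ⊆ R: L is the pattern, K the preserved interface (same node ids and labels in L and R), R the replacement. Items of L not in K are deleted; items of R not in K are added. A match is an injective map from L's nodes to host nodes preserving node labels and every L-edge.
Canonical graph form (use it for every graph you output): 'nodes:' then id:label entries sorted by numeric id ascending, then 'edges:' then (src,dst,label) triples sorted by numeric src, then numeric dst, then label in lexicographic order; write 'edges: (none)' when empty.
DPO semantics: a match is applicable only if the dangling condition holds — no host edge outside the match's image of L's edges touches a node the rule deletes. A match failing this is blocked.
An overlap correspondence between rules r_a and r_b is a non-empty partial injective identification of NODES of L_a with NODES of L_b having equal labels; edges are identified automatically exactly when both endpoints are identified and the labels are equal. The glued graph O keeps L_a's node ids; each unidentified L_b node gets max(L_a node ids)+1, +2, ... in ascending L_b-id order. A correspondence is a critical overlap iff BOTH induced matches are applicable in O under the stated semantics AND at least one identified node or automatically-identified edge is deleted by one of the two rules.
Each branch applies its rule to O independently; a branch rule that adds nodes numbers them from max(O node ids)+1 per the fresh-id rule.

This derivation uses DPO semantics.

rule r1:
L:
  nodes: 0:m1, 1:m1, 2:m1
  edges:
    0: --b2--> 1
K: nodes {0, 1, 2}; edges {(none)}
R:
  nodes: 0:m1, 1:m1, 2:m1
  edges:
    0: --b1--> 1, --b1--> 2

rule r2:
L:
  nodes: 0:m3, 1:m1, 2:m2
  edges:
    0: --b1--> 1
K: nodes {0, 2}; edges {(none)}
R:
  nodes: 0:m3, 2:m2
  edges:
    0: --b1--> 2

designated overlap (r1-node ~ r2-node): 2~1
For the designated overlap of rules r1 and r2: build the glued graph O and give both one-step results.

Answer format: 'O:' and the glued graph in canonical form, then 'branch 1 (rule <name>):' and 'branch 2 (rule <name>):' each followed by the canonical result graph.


O:
nodes: 0:m1, 1:m1, 2:m1, 3:m3, 4:m2
edges: (0,1,b2); (3,2,b1)
branch 1 (rule r1):
nodes: 0:m1, 1:m1, 2:m1, 3:m3, 4:m2
edges: (0,1,b1); (0,2,b1); (3,2,b1)
branch 2 (rule r2):
nodes: 0:m1, 1:m1, 3:m3, 4:m2
edges: (0,1,b2); (3,4,b1)


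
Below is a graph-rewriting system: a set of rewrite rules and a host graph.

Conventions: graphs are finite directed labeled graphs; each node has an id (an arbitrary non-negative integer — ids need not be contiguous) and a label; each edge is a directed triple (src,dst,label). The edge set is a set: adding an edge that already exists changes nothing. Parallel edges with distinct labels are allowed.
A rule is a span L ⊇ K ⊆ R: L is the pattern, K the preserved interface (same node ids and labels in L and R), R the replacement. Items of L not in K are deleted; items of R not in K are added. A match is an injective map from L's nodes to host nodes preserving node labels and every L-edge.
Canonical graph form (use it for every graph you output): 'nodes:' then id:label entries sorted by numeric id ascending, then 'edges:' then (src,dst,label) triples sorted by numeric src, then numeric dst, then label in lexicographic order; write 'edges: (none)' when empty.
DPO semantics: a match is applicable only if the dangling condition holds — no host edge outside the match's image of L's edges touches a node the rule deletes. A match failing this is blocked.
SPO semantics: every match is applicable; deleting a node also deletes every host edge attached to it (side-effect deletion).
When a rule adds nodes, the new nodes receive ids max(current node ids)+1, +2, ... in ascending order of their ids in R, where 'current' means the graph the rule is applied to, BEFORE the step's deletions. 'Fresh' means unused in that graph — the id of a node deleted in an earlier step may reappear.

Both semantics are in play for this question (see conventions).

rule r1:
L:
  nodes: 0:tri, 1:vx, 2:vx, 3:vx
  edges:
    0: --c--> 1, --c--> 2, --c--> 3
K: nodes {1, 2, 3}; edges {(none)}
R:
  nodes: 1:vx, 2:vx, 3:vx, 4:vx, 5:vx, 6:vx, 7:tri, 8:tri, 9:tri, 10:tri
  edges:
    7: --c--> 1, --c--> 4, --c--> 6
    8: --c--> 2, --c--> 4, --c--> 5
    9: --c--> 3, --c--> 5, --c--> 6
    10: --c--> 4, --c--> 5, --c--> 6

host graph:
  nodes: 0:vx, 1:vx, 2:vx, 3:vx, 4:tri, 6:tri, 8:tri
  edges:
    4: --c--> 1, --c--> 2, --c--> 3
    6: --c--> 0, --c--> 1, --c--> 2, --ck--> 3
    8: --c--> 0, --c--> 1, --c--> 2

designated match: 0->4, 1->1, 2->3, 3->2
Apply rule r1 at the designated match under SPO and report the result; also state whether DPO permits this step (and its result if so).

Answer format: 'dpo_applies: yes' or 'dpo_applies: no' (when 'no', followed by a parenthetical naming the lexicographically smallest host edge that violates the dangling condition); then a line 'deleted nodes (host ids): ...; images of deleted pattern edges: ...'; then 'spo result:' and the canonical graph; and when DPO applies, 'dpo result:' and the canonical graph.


dpo_applies: yes
deleted nodes (host ids): 4; images of deleted pattern edges: (4,1,c); (4,2,c); (4,3,c)
spo result:
nodes: 0:vx, 1:vx, 2:vx, 3:vx, 6:tri, 8:tri, 9:vx, 10:vx, 11:vx, 12:tri, 13:tri, 14:tri, 15:tri
edges: (6,0,c); (6,1,c); (6,2,c); (6,3,ck); (8,0,c); (8,1,c); (8,2,c); (12,1,c); (12,9,c); (12,11,c); (13,3,c); (13,9,c); (13,10,c); (14,2,c); (14,10,c); (14,11,c); (15,9,c); (15,10,c); (15,11,c)
dpo result:
nodes: 0:vx, 1:vx, 2:vx, 3:vx, 6:tri, 8:tri, 9:vx, 10:vx, 11:vx, 12:tri, 13:tri, 14:tri, 15:tri
edges: (6,0,c); (6,1,c); (6,2,c); (6,3,ck); (8,0,c); (8,1,c); (8,2,c); (12,1,c); (12,9,c); (12,11,c); (13,3,c); (13,9,c); (13,10,c); (14,2,c); (14,10,c); (14,11,c); (15,9,c); (15,10,c); (15,11,c)


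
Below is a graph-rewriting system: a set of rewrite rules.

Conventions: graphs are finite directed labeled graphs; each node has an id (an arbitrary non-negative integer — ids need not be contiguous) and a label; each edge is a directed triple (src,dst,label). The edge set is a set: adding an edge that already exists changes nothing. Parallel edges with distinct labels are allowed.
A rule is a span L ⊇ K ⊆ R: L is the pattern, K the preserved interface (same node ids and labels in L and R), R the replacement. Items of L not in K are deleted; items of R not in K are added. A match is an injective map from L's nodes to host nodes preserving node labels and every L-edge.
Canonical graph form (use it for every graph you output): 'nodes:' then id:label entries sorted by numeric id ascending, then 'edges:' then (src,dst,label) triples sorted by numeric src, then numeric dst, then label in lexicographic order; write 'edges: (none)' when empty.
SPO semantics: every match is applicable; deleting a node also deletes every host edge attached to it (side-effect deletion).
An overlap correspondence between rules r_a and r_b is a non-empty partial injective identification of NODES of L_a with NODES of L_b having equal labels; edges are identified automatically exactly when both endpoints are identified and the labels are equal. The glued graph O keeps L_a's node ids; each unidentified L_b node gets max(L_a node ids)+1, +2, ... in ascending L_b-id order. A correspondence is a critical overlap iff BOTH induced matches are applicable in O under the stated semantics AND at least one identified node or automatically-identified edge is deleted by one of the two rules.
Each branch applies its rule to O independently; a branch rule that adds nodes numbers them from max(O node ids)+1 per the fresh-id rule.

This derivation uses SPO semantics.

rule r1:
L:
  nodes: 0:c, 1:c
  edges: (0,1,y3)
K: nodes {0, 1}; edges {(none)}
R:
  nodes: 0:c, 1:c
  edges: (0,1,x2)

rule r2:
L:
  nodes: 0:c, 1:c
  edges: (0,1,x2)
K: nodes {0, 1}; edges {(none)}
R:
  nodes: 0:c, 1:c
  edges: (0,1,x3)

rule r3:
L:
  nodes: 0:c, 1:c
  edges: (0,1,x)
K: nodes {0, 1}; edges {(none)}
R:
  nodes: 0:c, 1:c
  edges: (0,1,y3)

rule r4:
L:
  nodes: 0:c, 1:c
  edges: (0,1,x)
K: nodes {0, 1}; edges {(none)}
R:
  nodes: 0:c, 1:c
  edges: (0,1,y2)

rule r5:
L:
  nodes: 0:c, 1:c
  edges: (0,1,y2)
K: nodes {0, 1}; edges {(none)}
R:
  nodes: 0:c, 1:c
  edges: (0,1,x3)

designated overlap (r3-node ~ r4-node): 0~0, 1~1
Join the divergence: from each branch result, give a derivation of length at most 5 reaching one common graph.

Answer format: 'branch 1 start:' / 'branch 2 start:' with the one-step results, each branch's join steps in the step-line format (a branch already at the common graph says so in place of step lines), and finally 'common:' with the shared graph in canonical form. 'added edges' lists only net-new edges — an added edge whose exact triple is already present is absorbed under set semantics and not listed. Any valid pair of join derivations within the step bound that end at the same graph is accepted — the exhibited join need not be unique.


branch 1 start:
nodes: 0:c, 1:c
edges: (0,1,y3)
branch 2 start:
nodes: 0:c, 1:c
edges: (0,1,y2)
branch 1 step 1: rule r1; match: 0->0, 1->1; deleted nodes (none); deleted edges (0,1,y3); added nodes (none); added edges (0,1,x2); result: nodes: 0:c, 1:c edges: (0,1,x2)
branch 1 step 2: rule r2; match: 0->0, 1->1; deleted nodes (none); deleted edges (0,1,x2); added nodes (none); added edges (0,1,x3); result: nodes: 0:c, 1:c edges: (0,1,x3)
branch 2 step 1: rule r5; match: 0->0, 1->1; deleted nodes (none); deleted edges (0,1,y2); added nodes (none); added edges (0,1,x3); result: nodes: 0:c, 1:c edges: (0,1,x3)
common:
nodes: 0:c, 1:c
edges: (0,1,x3)


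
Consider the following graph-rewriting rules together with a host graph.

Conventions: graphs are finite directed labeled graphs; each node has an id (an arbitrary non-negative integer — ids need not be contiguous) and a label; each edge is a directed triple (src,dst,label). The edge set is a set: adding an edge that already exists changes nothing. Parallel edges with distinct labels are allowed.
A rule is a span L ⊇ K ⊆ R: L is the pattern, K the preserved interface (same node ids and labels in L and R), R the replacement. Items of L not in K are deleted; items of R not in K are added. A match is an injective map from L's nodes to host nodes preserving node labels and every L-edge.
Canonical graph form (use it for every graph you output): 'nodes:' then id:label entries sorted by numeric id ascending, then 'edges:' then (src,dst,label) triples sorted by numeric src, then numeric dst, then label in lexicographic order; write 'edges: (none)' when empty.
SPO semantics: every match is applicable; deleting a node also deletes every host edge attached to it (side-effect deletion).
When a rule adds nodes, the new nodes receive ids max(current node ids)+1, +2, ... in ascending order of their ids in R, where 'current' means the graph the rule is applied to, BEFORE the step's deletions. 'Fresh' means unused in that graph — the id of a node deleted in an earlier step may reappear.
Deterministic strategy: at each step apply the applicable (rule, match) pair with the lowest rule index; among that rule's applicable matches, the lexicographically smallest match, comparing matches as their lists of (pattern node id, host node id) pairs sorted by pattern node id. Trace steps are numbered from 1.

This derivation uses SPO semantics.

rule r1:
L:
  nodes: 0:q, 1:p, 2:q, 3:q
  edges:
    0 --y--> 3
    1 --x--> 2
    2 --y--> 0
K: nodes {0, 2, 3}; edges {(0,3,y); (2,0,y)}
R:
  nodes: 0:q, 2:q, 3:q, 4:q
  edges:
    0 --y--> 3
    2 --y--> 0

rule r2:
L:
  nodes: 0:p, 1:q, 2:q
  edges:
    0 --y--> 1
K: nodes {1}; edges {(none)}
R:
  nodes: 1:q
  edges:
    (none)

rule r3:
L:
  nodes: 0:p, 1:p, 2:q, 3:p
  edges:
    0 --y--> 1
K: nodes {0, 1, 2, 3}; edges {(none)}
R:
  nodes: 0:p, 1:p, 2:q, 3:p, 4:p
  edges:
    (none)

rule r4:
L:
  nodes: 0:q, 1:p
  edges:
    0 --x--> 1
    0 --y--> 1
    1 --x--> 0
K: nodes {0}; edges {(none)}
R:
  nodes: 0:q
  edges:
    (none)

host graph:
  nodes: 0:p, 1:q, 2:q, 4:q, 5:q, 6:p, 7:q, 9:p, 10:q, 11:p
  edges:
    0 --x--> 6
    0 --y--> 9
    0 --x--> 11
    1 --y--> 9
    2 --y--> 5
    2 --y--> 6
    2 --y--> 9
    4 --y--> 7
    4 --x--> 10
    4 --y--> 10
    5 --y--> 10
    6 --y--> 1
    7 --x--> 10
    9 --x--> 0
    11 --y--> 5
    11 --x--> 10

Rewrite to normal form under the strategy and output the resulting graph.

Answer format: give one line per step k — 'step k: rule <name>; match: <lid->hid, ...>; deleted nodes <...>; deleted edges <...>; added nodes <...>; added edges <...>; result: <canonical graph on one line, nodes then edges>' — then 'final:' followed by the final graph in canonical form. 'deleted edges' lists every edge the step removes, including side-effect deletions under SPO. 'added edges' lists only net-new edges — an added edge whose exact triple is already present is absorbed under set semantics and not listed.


step 1: rule r2; match: 0->6, 1->1, 2->2; deleted nodes 2, 6; deleted edges (0,6,x); (2,5,y); (2,6,y); (2,9,y); (6,1,y); added nodes (none); added edges (none); result: nodes: 0:p, 1:q, 4:q, 5:q, 7:q, 9:p, 10:q, 11:p edges: (0,9,y); (0,11,x); (1,9,y); (4,7,y); (4,10,x); (4,10,y); (5,10,y); (7,10,x); (9,0,x); (11,5,y); (11,10,x)
step 2: rule r2; match: 0->11, 1->5, 2->1; deleted nodes 1, 11; deleted edges (0,11,x); (1,9,y); (11,5,y); (11,10,x); added nodes (none); added edges (none); result: nodes: 0:p, 4:q, 5:q, 7:q, 9:p, 10:q edges: (0,9,y); (4,7,y); (4,10,x); (4,10,y); (5,10,y); (7,10,x); (9,0,x)
final:
nodes: 0:p, 4:q, 5:q, 7:q, 9:p, 10:q
edges: (0,9,y); (4,7,y); (4,10,x); (4,10,y); (5,10,y); (7,10,x); (9,0,x)


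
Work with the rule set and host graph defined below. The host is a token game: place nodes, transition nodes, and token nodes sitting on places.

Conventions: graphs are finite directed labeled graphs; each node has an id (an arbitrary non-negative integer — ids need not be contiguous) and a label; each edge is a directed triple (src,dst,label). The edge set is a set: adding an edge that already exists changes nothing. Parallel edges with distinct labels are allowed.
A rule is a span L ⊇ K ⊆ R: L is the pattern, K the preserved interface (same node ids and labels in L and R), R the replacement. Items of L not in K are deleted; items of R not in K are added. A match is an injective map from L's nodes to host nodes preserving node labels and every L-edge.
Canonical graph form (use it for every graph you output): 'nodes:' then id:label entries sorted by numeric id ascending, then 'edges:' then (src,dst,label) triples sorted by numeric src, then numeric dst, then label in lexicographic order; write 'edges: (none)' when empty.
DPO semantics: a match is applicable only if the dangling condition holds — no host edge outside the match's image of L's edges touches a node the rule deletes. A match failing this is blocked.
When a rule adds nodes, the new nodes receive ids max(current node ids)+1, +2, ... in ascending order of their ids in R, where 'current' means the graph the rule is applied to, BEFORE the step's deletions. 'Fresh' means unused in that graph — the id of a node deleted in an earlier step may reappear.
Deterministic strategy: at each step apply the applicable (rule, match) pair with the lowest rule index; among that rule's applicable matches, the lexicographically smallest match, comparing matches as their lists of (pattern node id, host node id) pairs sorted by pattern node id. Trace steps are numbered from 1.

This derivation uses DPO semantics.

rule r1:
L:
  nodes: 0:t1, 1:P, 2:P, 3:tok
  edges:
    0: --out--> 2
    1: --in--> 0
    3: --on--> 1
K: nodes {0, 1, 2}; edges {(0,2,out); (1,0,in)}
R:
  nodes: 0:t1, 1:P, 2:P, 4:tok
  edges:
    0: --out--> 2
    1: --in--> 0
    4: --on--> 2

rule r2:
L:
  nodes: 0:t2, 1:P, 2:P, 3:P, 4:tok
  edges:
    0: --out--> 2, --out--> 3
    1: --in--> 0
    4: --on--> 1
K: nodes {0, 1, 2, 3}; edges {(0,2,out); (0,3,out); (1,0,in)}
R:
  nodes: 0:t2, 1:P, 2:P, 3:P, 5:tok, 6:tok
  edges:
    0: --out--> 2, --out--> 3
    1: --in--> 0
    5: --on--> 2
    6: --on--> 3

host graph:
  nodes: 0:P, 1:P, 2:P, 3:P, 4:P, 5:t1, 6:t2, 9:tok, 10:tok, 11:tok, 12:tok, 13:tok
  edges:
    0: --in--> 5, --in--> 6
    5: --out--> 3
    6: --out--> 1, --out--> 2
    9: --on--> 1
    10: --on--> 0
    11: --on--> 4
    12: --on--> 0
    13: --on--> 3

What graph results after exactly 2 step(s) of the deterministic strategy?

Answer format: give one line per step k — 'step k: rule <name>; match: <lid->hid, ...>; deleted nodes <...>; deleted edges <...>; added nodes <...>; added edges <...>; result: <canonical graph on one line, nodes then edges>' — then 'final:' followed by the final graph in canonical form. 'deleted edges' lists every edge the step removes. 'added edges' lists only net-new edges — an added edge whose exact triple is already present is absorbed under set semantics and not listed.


step 1: rule r1; match: 0->5, 1->0, 2->3, 3->10; deleted nodes 10; deleted edges (10,0,on); added nodes 14; added edges (14,3,on); result: nodes: 0:P, 1:P, 2:P, 3:P, 4:P, 5:t1, 6:t2, 9:tok, 11:tok, 12:tok, 13:tok, 14:tok edges: (0,5,in); (0,6,in); (5,3,out); (6,1,out); (6,2,out); (9,1,on); (11,4,on); (12,0,on); (13,3,on); (14,3,on)
step 2: rule r1; match: 0->5, 1->0, 2->3, 3->12; deleted nodes 12; deleted edges (12,0,on); added nodes 15; added edges (15,3,on); result: nodes: 0:P, 1:P, 2:P, 3:P, 4:P, 5:t1, 6:t2, 9:tok, 11:tok, 13:tok, 14:tok, 15:tok edges: (0,5,in); (0,6,in); (5,3,out); (6,1,out); (6,2,out); (9,1,on); (11,4,on); (13,3,on); (14,3,on); (15,3,on)
final:
nodes: 0:P, 1:P, 2:P, 3:P, 4:P, 5:t1, 6:t2, 9:tok, 11:tok, 13:tok, 14:tok, 15:tok
edges: (0,5,in); (0,6,in); (5,3,out); (6,1,out); (6,2,out); (9,1,on); (11,4,on); (13,3,on); (14,3,on); (15,3,on)


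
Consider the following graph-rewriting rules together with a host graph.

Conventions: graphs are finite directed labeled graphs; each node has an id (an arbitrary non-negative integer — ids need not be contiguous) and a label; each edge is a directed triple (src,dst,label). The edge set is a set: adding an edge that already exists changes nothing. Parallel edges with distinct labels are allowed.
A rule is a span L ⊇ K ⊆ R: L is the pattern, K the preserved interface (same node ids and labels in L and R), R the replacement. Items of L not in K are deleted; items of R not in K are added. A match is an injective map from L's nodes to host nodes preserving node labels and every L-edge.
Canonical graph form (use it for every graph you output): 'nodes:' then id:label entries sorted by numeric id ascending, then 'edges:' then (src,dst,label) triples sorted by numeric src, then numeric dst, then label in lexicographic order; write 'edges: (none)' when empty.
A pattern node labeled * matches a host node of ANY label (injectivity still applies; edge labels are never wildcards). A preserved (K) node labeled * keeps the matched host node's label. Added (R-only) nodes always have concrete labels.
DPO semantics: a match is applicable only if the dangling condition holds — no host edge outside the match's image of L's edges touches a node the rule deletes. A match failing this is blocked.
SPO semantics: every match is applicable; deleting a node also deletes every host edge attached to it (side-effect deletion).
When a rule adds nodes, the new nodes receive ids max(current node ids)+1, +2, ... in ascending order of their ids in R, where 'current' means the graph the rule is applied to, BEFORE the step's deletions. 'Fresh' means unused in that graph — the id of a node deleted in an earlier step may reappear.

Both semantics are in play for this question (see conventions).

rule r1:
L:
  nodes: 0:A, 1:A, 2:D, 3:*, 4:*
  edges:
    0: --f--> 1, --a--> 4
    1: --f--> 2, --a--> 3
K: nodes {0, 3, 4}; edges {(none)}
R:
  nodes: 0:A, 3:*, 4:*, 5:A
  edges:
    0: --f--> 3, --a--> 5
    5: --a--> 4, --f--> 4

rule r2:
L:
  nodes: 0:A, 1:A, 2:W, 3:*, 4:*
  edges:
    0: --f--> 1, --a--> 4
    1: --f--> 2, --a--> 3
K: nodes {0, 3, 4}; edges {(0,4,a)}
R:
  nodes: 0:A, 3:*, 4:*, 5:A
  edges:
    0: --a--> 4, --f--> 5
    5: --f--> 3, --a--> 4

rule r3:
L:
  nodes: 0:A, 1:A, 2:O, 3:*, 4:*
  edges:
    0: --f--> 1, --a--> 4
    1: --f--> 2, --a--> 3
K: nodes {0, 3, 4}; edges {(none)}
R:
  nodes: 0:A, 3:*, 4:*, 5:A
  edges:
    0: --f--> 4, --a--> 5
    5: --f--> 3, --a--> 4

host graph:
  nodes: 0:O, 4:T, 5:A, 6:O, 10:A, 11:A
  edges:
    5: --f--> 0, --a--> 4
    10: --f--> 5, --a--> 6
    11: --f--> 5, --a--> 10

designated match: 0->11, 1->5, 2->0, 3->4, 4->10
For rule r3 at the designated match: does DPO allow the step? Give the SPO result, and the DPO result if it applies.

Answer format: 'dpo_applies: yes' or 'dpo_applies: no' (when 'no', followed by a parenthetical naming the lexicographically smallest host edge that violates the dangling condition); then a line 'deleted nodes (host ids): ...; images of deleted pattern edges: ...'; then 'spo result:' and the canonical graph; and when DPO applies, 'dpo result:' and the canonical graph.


dpo_applies: no
(the rule deletes node 5, which keeps host edge (10,5,f) outside the match image — the dangling condition fails, DPO blocks; SPO proceeds and side-deletes such edges)
deleted nodes (host ids): 0, 5; images of deleted pattern edges: (5,0,f); (5,4,a); (11,5,f); (11,10,a)
spo result:
nodes: 4:T, 6:O, 10:A, 11:A, 12:A
edges: (10,6,a); (11,10,f); (11,12,a); (12,4,f); (12,10,a)


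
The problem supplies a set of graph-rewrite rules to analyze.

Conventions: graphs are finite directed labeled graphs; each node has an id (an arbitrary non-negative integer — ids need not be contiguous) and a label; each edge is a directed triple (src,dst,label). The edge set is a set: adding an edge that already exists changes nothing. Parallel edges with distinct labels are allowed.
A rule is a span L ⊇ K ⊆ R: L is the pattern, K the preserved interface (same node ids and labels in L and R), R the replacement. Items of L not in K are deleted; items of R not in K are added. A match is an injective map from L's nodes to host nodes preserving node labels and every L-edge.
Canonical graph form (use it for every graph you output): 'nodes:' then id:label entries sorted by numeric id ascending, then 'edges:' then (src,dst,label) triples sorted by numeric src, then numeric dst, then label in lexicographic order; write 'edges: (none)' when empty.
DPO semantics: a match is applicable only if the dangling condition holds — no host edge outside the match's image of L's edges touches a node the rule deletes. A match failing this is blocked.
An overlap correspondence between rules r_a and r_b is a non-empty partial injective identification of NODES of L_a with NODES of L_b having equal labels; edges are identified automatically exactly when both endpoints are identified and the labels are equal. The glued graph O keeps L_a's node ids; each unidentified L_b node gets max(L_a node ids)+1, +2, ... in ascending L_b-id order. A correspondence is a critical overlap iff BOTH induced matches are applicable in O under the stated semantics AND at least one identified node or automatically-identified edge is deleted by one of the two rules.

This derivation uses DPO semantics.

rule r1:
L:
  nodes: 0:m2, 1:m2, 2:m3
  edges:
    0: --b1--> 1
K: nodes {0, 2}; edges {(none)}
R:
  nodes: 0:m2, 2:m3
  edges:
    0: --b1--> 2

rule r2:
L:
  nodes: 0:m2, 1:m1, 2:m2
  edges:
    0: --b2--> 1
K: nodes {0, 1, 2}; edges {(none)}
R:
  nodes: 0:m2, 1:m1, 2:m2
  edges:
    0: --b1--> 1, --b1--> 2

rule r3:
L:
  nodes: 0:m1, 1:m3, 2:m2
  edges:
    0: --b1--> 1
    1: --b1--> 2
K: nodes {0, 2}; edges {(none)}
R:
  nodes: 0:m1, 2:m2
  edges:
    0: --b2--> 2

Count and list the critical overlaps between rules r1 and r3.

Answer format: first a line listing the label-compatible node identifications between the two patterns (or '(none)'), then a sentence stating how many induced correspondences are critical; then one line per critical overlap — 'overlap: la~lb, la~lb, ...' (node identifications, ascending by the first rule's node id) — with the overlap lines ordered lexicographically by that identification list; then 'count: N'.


label-compatible node identifications between L(r1) and L(r3): 0~2, 1~2, 2~1
2 of the induced correspondences are critical overlaps of r1 and r3.
overlap: 0~2, 2~1
overlap: 2~1
count: 2


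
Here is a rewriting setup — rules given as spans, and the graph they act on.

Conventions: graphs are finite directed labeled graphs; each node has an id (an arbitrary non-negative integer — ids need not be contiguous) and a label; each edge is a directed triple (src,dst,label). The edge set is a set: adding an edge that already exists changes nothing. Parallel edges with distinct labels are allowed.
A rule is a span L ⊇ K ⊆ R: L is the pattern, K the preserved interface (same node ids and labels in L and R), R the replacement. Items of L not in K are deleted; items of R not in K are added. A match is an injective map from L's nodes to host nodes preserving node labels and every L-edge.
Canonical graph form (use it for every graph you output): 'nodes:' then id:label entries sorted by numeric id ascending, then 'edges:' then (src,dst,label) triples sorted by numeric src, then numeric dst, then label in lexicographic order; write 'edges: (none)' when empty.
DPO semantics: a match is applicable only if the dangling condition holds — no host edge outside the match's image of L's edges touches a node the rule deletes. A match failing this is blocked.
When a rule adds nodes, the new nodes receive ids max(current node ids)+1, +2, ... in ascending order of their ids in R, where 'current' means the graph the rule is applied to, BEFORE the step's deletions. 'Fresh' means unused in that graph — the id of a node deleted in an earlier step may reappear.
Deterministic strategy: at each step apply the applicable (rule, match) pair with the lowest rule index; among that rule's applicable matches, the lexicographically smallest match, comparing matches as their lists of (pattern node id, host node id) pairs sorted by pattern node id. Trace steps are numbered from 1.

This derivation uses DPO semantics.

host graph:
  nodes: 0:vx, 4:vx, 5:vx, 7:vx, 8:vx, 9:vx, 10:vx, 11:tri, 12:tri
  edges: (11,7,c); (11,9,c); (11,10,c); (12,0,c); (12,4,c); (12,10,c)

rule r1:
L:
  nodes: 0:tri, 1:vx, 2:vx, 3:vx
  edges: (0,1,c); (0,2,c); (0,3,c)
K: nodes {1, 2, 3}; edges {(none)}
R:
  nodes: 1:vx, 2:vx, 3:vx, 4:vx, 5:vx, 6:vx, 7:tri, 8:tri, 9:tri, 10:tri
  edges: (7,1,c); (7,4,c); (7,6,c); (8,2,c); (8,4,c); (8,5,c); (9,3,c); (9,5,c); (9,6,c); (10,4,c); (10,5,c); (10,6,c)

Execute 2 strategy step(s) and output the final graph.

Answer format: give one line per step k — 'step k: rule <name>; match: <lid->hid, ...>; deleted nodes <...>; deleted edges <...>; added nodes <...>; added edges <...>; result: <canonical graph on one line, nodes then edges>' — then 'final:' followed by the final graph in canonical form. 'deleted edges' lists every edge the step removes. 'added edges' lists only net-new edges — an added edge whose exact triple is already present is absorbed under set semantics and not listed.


step 1: rule r1; match: 0->11, 1->7, 2->9, 3->10; deleted nodes 11; deleted edges (11,7,c); (11,9,c); (11,10,c); added nodes 13, 14, 15, 16, 17, 18, 19; added edges (16,7,c); (16,13,c); (16,15,c); (17,9,c); (17,13,c); (17,14,c); (18,10,c); (18,14,c); (18,15,c); (19,13,c); (19,14,c); (19,15,c); result: nodes: 0:vx, 4:vx, 5:vx, 7:vx, 8:vx, 9:vx, 10:vx, 12:tri, 13:vx, 14:vx, 15:vx, 16:tri, 17:tri, 18:tri, 19:tri edges: (12,0,c); (12,4,c); (12,10,c); (16,7,c); (16,13,c); (16,15,c); (17,9,c); (17,13,c); (17,14,c); (18,10,c); (18,14,c); (18,15,c); (19,13,c); (19,14,c); (19,15,c)
step 2: rule r1; match: 0->12, 1->0, 2->4, 3->10; deleted nodes 12; deleted edges (12,0,c); (12,4,c); (12,10,c); added nodes 20, 21, 22, 23, 24, 25, 26; added edges (23,0,c); (23,20,c); (23,22,c); (24,4,c); (24,20,c); (24,21,c); (25,10,c); (25,21,c); (25,22,c); (26,20,c); (26,21,c); (26,22,c); result: nodes: 0:vx, 4:vx, 5:vx, 7:vx, 8:vx, 9:vx, 10:vx, 13:vx, 14:vx, 15:vx, 16:tri, 17:tri, 18:tri, 19:tri, 20:vx, 21:vx, 22:vx, 23:tri, 24:tri, 25:tri, 26:tri edges: (16,7,c); (16,13,c); (16,15,c); (17,9,c); (17,13,c); (17,14,c); (18,10,c); (18,14,c); (18,15,c); (19,13,c); (19,14,c); (19,15,c); (23,0,c); (23,20,c); (23,22,c); (24,4,c); (24,20,c); (24,21,c); (25,10,c); (25,21,c); (25,22,c); (26,20,c); (26,21,c); (26,22,c)
final:
nodes: 0:vx, 4:vx, 5:vx, 7:vx, 8:vx, 9:vx, 10:vx, 13:vx, 14:vx, 15:vx, 16:tri, 17:tri, 18:tri, 19:tri, 20:vx, 21:vx, 22:vx, 23:tri, 24:tri, 25:tri, 26:tri
edges: (16,7,c); (16,13,c); (16,15,c); (17,9,c); (17,13,c); (17,14,c); (18,10,c); (18,14,c); (18,15,c); (19,13,c); (19,14,c); (19,15,c); (23,0,c); (23,20,c); (23,22,c); (24,4,c); (24,20,c); (24,21,c); (25,10,c); (25,21,c); (25,22,c); (26,20,c); (26,21,c); (26,22,c)


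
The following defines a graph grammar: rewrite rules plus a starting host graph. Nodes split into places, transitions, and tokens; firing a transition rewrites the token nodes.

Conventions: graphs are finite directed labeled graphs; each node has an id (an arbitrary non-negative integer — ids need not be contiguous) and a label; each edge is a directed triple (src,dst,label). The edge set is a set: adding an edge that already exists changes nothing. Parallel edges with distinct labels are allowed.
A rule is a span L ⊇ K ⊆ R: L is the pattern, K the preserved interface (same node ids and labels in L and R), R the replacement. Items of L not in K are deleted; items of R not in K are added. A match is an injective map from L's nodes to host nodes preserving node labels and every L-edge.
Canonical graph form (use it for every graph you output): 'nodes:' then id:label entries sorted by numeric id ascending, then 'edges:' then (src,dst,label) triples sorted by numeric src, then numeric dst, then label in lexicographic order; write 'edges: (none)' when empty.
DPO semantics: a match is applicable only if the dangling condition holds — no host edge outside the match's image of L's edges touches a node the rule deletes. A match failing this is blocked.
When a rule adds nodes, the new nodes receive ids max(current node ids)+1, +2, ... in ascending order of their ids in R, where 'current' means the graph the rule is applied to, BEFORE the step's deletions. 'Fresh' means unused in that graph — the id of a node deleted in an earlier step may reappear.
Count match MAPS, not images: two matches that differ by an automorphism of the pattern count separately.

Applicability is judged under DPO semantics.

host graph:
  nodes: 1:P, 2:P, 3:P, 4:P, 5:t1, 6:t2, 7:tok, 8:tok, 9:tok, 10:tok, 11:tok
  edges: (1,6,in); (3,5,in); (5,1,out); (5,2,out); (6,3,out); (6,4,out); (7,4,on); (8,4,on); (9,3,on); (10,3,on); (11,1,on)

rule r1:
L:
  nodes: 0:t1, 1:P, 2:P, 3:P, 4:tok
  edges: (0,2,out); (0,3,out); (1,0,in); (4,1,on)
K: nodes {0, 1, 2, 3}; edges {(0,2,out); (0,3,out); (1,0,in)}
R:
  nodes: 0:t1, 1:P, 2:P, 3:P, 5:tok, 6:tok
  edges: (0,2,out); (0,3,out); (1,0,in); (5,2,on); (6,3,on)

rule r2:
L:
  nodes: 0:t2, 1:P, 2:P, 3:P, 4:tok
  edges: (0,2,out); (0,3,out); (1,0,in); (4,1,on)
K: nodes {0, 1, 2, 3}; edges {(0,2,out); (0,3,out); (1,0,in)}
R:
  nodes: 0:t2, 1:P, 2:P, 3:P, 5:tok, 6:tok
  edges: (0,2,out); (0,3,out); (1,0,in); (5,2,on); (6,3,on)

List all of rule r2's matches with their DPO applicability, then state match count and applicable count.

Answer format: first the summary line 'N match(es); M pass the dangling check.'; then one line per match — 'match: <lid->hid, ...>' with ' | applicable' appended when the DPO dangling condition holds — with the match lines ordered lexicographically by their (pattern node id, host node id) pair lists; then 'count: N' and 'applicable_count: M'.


2 match(es); 2 pass the dangling check.
match: 0->6, 1->1, 2->3, 3->4, 4->11 | applicable
match: 0->6, 1->1, 2->4, 3->3, 4->11 | applicable
count: 2
applicable_count: 2


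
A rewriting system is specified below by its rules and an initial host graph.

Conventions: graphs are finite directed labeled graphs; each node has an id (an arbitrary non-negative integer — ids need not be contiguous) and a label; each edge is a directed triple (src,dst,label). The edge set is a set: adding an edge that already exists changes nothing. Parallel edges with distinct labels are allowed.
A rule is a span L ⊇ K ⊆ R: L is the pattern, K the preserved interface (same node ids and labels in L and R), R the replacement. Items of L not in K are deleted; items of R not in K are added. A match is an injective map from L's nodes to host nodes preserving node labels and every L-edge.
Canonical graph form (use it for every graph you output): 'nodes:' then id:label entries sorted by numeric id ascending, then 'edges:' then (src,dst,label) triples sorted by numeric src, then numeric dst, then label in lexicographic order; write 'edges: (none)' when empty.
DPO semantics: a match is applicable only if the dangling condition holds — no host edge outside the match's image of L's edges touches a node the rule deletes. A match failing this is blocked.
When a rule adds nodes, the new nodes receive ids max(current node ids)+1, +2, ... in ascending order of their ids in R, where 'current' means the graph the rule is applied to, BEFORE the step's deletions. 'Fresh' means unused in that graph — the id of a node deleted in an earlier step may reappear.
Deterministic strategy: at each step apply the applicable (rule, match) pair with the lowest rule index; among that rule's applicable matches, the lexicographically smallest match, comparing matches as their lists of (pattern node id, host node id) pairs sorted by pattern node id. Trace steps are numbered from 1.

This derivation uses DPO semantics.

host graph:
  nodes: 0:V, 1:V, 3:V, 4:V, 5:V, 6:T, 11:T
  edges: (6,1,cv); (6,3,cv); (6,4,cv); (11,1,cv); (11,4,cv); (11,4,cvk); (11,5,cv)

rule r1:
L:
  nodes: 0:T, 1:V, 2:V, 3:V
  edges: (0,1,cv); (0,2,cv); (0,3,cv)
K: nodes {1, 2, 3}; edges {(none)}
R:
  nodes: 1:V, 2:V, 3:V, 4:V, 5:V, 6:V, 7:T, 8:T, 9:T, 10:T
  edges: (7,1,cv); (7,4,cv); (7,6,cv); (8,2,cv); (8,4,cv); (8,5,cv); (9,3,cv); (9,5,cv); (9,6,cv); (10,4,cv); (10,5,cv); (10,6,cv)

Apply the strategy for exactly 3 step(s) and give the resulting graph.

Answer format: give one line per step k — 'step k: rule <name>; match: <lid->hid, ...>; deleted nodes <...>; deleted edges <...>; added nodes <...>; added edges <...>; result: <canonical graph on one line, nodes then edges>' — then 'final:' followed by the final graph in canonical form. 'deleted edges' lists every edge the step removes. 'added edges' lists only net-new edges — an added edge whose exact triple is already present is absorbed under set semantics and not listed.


step 1: rule r1; match: 0->6, 1->1, 2->3, 3->4; deleted nodes 6; deleted edges (6,1,cv); (6,3,cv); (6,4,cv); added nodes 12, 13, 14, 15, 16, 17, 18; added edges (15,1,cv); (15,12,cv); (15,14,cv); (16,3,cv); (16,12,cv); (16,13,cv); (17,4,cv); (17,13,cv); (17,14,cv); (18,12,cv); (18,13,cv); (18,14,cv); result: nodes: 0:V, 1:V, 3:V, 4:V, 5:V, 11:T, 12:V, 13:V, 14:V, 15:T, 16:T, 17:T, 18:T edges: (11,1,cv); (11,4,cv); (11,4,cvk); (11,5,cv); (15,1,cv); (15,12,cv); (15,14,cv); (16,3,cv); (16,12,cv); (16,13,cv); (17,4,cv); (17,13,cv); (17,14,cv); (18,12,cv); (18,13,cv); (18,14,cv)
step 2: rule r1; match: 0->15, 1->1, 2->12, 3->14; deleted nodes 15; deleted edges (15,1,cv); (15,12,cv); (15,14,cv); added nodes 19, 20, 21, 22, 23, 24, 25; added edges (22,1,cv); (22,19,cv); (22,21,cv); (23,12,cv); (23,19,cv); (23,20,cv); (24,14,cv); (24,20,cv); (24,21,cv); (25,19,cv); (25,20,cv); (25,21,cv); result: nodes: 0:V, 1:V, 3:V, 4:V, 5:V, 11:T, 12:V, 13:V, 14:V, 16:T, 17:T, 18:T, 19:V, 20:V, 21:V, 22:T, 23:T, 24:T, 25:T edges: (11,1,cv); (11,4,cv); (11,4,cvk); (11,5,cv); (16,3,cv); (16,12,cv); (16,13,cv); (17,4,cv); (17,13,cv); (17,14,cv); (18,12,cv); (18,13,cv); (18,14,cv); (22,1,cv); (22,19,cv); (22,21,cv); (23,12,cv); (23,19,cv); (23,20,cv); (24,14,cv); (24,20,cv); (24,21,cv); (25,19,cv); (25,20,cv); (25,21,cv)
step 3: rule r1; match: 0->16, 1->3, 2->12, 3->13; deleted nodes 16; deleted edges (16,3,cv); (16,12,cv); (16,13,cv); added nodes 26, 27, 28, 29, 30, 31, 32; added edges (29,3,cv); (29,26,cv); (29,28,cv); (30,12,cv); (30,26,cv); (30,27,cv); (31,13,cv); (31,27,cv); (31,28,cv); (32,26,cv); (32,27,cv); (32,28,cv); result: nodes: 0:V, 1:V, 3:V, 4:V, 5:V, 11:T, 12:V, 13:V, 14:V, 17:T, 18:T, 19:V, 20:V, 21:V, 22:T, 23:T, 24:T, 25:T, 26:V, 27:V, 28:V, 29:T, 30:T, 31:T, 32:T edges: (11,1,cv); (11,4,cv); (11,4,cvk); (11,5,cv); (17,4,cv); (17,13,cv); (17,14,cv); (18,12,cv); (18,13,cv); (18,14,cv); (22,1,cv); (22,19,cv); (22,21,cv); (23,12,cv); (23,19,cv); (23,20,cv); (24,14,cv); (24,20,cv); (24,21,cv); (25,19,cv); (25,20,cv); (25,21,cv); (29,3,cv); (29,26,cv); (29,28,cv); (30,12,cv); (30,26,cv); (30,27,cv); (31,13,cv); (31,27,cv); (31,28,cv); (32,26,cv); (32,27,cv); (32,28,cv)
final:
nodes: 0:V, 1:V, 3:V, 4:V, 5:V, 11:T, 12:V, 13:V, 14:V, 17:T, 18:T, 19:V, 20:V, 21:V, 22:T, 23:T, 24:T, 25:T, 26:V, 27:V, 28:V, 29:T, 30:T, 31:T, 32:T
edges: (11,1,cv); (11,4,cv); (11,4,cvk); (11,5,cv); (17,4,cv); (17,13,cv); (17,14,cv); (18,12,cv); (18,13,cv); (18,14,cv); (22,1,cv); (22,19,cv); (22,21,cv); (23,12,cv); (23,19,cv); (23,20,cv); (24,14,cv); (24,20,cv); (24,21,cv); (25,19,cv); (25,20,cv); (25,21,cv); (29,3,cv); (29,26,cv); (29,28,cv); (30,12,cv); (30,26,cv); (30,27,cv); (31,13,cv); (31,27,cv); (31,28,cv); (32,26,cv); (32,27,cv); (32,28,cv)


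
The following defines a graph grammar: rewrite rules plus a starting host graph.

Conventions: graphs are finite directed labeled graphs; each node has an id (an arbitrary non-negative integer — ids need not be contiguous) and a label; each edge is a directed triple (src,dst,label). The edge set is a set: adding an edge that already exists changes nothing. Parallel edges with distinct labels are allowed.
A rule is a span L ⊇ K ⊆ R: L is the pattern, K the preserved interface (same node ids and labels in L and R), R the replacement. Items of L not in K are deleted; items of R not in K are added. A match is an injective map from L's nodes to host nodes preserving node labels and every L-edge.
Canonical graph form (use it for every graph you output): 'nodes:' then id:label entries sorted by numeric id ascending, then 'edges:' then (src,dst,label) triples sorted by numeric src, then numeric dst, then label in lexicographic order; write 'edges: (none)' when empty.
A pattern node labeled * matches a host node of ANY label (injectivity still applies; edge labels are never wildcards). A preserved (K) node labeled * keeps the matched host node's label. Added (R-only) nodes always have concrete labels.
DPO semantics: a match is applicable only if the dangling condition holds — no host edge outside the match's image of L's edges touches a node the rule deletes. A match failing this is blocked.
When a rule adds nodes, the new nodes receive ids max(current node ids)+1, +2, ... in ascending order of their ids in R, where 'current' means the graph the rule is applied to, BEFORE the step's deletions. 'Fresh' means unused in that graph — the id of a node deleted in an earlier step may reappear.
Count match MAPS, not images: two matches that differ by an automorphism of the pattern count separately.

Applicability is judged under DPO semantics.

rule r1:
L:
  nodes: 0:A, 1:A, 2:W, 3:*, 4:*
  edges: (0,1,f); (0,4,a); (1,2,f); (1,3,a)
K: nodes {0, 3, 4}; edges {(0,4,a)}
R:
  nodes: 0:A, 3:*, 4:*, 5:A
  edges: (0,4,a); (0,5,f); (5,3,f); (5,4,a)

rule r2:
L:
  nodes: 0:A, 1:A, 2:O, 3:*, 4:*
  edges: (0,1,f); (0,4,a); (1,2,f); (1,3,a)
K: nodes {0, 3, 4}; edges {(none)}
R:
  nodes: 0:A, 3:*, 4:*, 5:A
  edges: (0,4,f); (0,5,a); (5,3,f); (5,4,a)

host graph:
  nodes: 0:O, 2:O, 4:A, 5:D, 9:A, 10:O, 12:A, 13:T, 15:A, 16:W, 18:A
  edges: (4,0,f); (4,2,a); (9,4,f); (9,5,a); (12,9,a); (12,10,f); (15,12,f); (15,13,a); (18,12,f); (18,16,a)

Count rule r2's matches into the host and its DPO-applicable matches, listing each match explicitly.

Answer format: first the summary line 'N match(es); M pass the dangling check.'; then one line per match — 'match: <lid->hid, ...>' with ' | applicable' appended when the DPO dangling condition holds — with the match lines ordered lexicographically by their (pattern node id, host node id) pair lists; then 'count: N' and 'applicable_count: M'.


3 match(es); 1 pass the dangling check.
match: 0->9, 1->4, 2->0, 3->2, 4->5 | applicable
match: 0->15, 1->12, 2->10, 3->9, 4->13
match: 0->18, 1->12, 2->10, 3->9, 4->16
count: 3
applicable_count: 1
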